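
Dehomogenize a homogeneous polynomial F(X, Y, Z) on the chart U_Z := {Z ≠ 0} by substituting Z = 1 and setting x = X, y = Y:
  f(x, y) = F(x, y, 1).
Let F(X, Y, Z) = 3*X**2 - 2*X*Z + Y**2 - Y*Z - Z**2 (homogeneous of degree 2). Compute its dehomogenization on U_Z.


f(x, y) = 3*x**2 - 2*x + y**2 - y - 1

On U_Z we set Z = 1. Each monomial c·X^i·Y^j·Z^k in F becomes c·x^i·y^j·1^k = c·x^i·y^j.
Substituting Z = 1: F(X, Y, 1) = 3*x**2 - 2*x + y**2 - y - 1.
Note: deg(f) ≤ deg(F) = 2; strict inequality happens when F is divisible by Z (lost terms).


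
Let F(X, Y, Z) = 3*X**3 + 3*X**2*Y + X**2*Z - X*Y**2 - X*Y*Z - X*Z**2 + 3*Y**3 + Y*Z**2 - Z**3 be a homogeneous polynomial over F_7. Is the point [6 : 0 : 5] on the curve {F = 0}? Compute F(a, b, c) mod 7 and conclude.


F(6,0,5) ≡ 0 (mod 7); P is on the curve.

Evaluate F(6, 0, 5) term-by-term (mod 7).
  3*X**3 ↦ 3·216·1·1 = 648
  3*X**2*Y ↦ 3·36·0·1 = 0
  X**2*Z ↦ 1·36·1·5 = 180
  -X*Y**2 ↦ -1·6·0·1 = 0
  -X*Y*Z ↦ -1·6·0·5 = 0
  -X*Z**2 ↦ -1·6·1·25 = -150
  3*Y**3 ↦ 3·1·0·1 = 0
  Y*Z**2 ↦ 1·1·0·25 = 0
  -Z**3 ↦ -1·1·1·125 = -125
Sum: F(6, 0, 5) = (648) + (0) + (180) + (0) + (0) + (-150) + (0) + (0) + (-125) = 553.
Reducing mod 7: 553 ≡ 0 (mod 7).
Since F(a, b, c) ≡ 0 (mod 7), P lies on the curve.


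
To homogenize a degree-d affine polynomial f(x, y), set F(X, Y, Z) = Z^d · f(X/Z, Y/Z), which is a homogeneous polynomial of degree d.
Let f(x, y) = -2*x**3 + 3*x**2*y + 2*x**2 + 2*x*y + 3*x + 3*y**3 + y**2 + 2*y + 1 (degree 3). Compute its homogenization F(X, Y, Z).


F(X, Y, Z) = -2*X**3 + 3*X**2*Y + 2*X**2*Z + 2*X*Y*Z + 3*X*Z**2 + 3*Y**3 + Y**2*Z + 2*Y*Z**2 + Z**3

deg(f) = 3.
Substitute x = X/Z, y = Y/Z into f, then multiply by Z^3.
  monomial -2·x^3·y^0 ↦ -2·X^3·Y^0·Z^0.
  monomial 3·x^2·y^1 ↦ 3·X^2·Y^1·Z^0.
  monomial 2·x^2·y^0 ↦ 2·X^2·Y^0·Z^1.
  monomial 2·x^1·y^1 ↦ 2·X^1·Y^1·Z^1.
  monomial 3·x^1·y^0 ↦ 3·X^1·Y^0·Z^2.
  monomial 3·x^0·y^3 ↦ 3·X^0·Y^3·Z^0.
  monomial 1·x^0·y^2 ↦ 1·X^0·Y^2·Z^1.
  monomial 2·x^0·y^1 ↦ 2·X^0·Y^1·Z^2.
  monomial 1·x^0·y^0 ↦ 1·X^0·Y^0·Z^3.
Collecting: F(X, Y, Z) = -2*X**3 + 3*X**2*Y + 2*X**2*Z + 2*X*Y*Z + 3*X*Z**2 + 3*Y**3 + Y**2*Z + 2*Y*Z**2 + Z**3.


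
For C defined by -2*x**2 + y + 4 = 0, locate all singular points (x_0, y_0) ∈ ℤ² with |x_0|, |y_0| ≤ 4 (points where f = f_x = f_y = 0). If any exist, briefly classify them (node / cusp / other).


No singular points in the scanned grid; C is smooth there.

Compute partial derivatives:
  f_x = -4*x.
  f_y = 1.
f_y = 1 is a nonzero constant, so f_y never vanishes: no point (x, y) can satisfy f = f_x = f_y = 0. In particular no (x, y) ∈ {−4, ..., 4}² is singular; the curve is smooth.


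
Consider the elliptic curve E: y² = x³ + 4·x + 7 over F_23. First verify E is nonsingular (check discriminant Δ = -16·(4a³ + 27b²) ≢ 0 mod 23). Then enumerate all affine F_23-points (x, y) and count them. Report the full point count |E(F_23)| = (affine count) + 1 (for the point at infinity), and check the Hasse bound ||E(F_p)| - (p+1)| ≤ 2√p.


Affine points = {(1, 9), (1, 14), (2, 0), (3, 0), (4, 8), (4, 15), (9, 6), (9, 17), (10, 9), (10, 14), (11, 5), (11, 18), (12, 9), (12, 14), (13, 5), (13, 18), (14, 1), (14, 22), (16, 2), (16, 21), (18, 0), (22, 5), (22, 18)}; affine count = 23; |E(F_23)| = 24.

Discriminant check: Δ ∝ 4a³ + 27b² = 4·4³ + 27·7² = 4·64 + 27·49 ≡ 15 (mod 23). Nonzero ⇒ E is nonsingular.
For each x ∈ F_23, compute rhs = x³ + 4·x + 7 mod 23, then count y ∈ F_23 with y² ≡ rhs.
  x = 0: rhs = 7, matching y values: none (0 points).
  x = 1: rhs = 12, matching y values: 9, 14 (2 points).
  x = 2: rhs = 0, matching y values: 0 (1 points).
  x = 3: rhs = 0, matching y values: 0 (1 points).
  x = 4: rhs = 18, matching y values: 8, 15 (2 points).
  x = 5: rhs = 14, matching y values: none (0 points).
  x = 6: rhs = 17, matching y values: none (0 points).
  x = 7: rhs = 10, matching y values: none (0 points).
  x = 8: rhs = 22, matching y values: none (0 points).
  x = 9: rhs = 13, matching y values: 6, 17 (2 points).
  x = 10: rhs = 12, matching y values: 9, 14 (2 points).
  x = 11: rhs = 2, matching y values: 5, 18 (2 points).
  x = 12: rhs = 12, matching y values: 9, 14 (2 points).
  x = 13: rhs = 2, matching y values: 5, 18 (2 points).
  x = 14: rhs = 1, matching y values: 1, 22 (2 points).
  x = 15: rhs = 15, matching y values: none (0 points).
  x = 16: rhs = 4, matching y values: 2, 21 (2 points).
  x = 17: rhs = 20, matching y values: none (0 points).
  x = 18: rhs = 0, matching y values: 0 (1 points).
  x = 19: rhs = 19, matching y values: none (0 points).
  x = 20: rhs = 14, matching y values: none (0 points).
  x = 21: rhs = 14, matching y values: none (0 points).
  x = 22: rhs = 2, matching y values: 5, 18 (2 points).
Total affine count: 23.
Full point count |E(F_23)| = 23 + 1 = 24.
Hasse bound: |24 − (23+1)| = |0| = 0 ≤ 2√23 ≈ 9.5917 ✓.


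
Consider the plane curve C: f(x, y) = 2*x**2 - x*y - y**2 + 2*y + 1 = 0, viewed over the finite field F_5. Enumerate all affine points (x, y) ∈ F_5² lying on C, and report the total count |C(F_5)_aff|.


Affine F_5-points: {(2, 2), (2, 3), (4, 1), (4, 2)}; count = 4.

For each of the 25 pairs (x, y) ∈ F_5², evaluate f(x, y) mod 5. Record the zeros.
  x = 0: [0↦1, 1↦2, 2↦1, 3↦3, 4↦3]  zeros at y ∈ ∅
  x = 1: [0↦3, 1↦3, 2↦1, 3↦2, 4↦1]  zeros at y ∈ ∅
  x = 2: [0↦4, 1↦3, 2↦0, 3↦0, 4↦3]  zeros at y ∈ {2, 3}
  x = 3: [0↦4, 1↦2, 2↦3, 3↦2, 4↦4]  zeros at y ∈ ∅
  x = 4: [0↦3, 1↦0, 2↦0, 3↦3, 4↦4]  zeros at y ∈ {1, 2}
Collecting zeros: affine points = {(2, 2), (2, 3), (4, 1), (4, 2)}.
Total count |C(F_5)_aff| = 4.


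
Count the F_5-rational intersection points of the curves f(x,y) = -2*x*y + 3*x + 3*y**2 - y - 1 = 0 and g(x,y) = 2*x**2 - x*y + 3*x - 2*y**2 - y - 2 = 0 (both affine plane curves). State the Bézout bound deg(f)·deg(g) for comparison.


Common zeros: {(4, 1)}; count = 1; Bézout bound = 4.

deg(f) = 2, deg(g) = 2, so Bézout bound = 4.
Scan x ∈ F_5. For each x, list the y ∈ F_5 with f(x, y) ≡ 0 and those with g(x, y) ≡ 0 (mod 5); the common zeros in that column are the intersection.
  x = 0: f ≡ 0 at y ∈ ∅; g ≡ 0 at y ∈ {1}; common: ∅.
  x = 1: f ≡ 0 at y ∈ {3}; g ≡ 0 at y ∈ ∅; common: ∅.
  x = 2: f ≡ 0 at y ∈ {0}; g ≡ 0 at y ∈ {3}; common: ∅.
  x = 3: f ≡ 0 at y ∈ ∅; g ≡ 0 at y ∈ {0, 3}; common: ∅.
  x = 4: f ≡ 0 at y ∈ {1, 2}; g ≡ 0 at y ∈ {1, 4}; common: {1}.
Collecting: common zeros = {(4, 1)}, so the count is 1.
Comparison with the Bézout bound: 1 ≤ 4 = deg(f)·deg(g), as expected for curves with no common component (the affine F_5-count falls short of the bound because intersections may lie at infinity, over extension fields, or carry multiplicity).


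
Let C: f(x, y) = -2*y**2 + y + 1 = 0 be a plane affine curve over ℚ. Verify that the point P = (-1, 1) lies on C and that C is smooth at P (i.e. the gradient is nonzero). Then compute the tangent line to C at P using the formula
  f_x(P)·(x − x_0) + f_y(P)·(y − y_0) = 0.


Tangent line at P: 3 - 3*y = 0.

Step 1: f(-1, 1) = 0, so P lies on C.
Step 2: partial derivatives
  f_x(x, y) = 0, f_y(x, y) = 1 - 4*y.
  f_x(P) = 0, f_y(P) = -3 (gradient nonzero, so P is smooth).
Step 3: tangent line at P: 0·(x − -1) + -3·(y − 1) = 0.
Expanding: 3 - 3*y = 0.


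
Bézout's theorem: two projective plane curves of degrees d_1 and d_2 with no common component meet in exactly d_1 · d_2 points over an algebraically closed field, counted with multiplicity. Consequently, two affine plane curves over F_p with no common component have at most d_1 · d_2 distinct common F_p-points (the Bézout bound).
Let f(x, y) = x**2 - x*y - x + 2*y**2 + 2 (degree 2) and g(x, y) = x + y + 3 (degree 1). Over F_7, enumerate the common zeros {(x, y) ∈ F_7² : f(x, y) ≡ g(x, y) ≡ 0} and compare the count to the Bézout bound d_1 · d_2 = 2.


Common zeros: {(3, 1), (4, 0)}; count = 2; Bézout bound = 2.

deg(f) = 2, deg(g) = 1, so Bézout bound = 2.
Scan x ∈ F_7. For each x, list the y ∈ F_7 with f(x, y) ≡ 0 and those with g(x, y) ≡ 0 (mod 7); the common zeros in that column are the intersection.
  x = 0: f ≡ 0 at y ∈ ∅; g ≡ 0 at y ∈ {4}; common: ∅.
  x = 1: f ≡ 0 at y ∈ ∅; g ≡ 0 at y ∈ {3}; common: ∅.
  x = 2: f ≡ 0 at y ∈ {4}; g ≡ 0 at y ∈ {2}; common: ∅.
  x = 3: f ≡ 0 at y ∈ {1, 4}; g ≡ 0 at y ∈ {1}; common: {1}.
  x = 4: f ≡ 0 at y ∈ {0, 2}; g ≡ 0 at y ∈ {0}; common: {0}.
  x = 5: f ≡ 0 at y ∈ ∅; g ≡ 0 at y ∈ {6}; common: ∅.
  x = 6: f ≡ 0 at y ∈ {1, 2}; g ≡ 0 at y ∈ {5}; common: ∅.
Collecting: common zeros = {(3, 1), (4, 0)}, so the count is 2.
Comparison with the Bézout bound: 2 ≤ 2 = deg(f)·deg(g), as expected for curves with no common component (the bound is attained).


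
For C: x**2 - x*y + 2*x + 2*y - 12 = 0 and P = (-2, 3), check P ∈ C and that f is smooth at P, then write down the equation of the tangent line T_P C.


Tangent line at P: -5*x + 4*y - 22 = 0.

Step 1: f(-2, 3) = 0, so P lies on C.
Step 2: partial derivatives
  f_x(x, y) = 2*x - y + 2, f_y(x, y) = 2 - x.
  f_x(P) = -5, f_y(P) = 4 (gradient nonzero, so P is smooth).
Step 3: tangent line at P: -5·(x − -2) + 4·(y − 3) = 0.
Expanding: -5*x + 4*y - 22 = 0.


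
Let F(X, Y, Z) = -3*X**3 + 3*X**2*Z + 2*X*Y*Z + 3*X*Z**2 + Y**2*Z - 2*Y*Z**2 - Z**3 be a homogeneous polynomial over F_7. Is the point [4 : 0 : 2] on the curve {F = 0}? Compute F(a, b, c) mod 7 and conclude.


F(4,0,2) ≡ 0 (mod 7); P is on the curve.

Evaluate F(4, 0, 2) term-by-term (mod 7).
  -3*X**3 ↦ -3·64·1·1 = -192
  3*X**2*Z ↦ 3·16·1·2 = 96
  2*X*Y*Z ↦ 2·4·0·2 = 0
  3*X*Z**2 ↦ 3·4·1·4 = 48
  Y**2*Z ↦ 1·1·0·2 = 0
  -2*Y*Z**2 ↦ -2·1·0·4 = 0
  -Z**3 ↦ -1·1·1·8 = -8
Sum: F(4, 0, 2) = (-192) + (96) + (0) + (48) + (0) + (0) + (-8) = -56.
Reducing mod 7: -56 ≡ 0 (mod 7).
Since F(a, b, c) ≡ 0 (mod 7), P lies on the curve.


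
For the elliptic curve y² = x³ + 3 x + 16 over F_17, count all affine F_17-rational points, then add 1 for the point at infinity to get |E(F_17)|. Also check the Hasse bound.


Affine points = {(0, 4), (0, 13), (2, 8), (2, 9), (3, 1), (3, 16), (8, 5), (8, 12), (10, 3), (10, 14), (13, 5), (13, 12), (15, 6), (15, 11)}; affine count = 14; |E(F_17)| = 15.

Discriminant check: Δ ∝ 4a³ + 27b² = 4·3³ + 27·16² = 4·27 + 27·256 ≡ 16 (mod 17). Nonzero ⇒ E is nonsingular.
For each x ∈ F_17, compute rhs = x³ + 3·x + 16 mod 17, then count y ∈ F_17 with y² ≡ rhs.
  x = 0: rhs = 16, matching y values: 4, 13 (2 points).
  x = 1: rhs = 3, matching y values: none (0 points).
  x = 2: rhs = 13, matching y values: 8, 9 (2 points).
  x = 3: rhs = 1, matching y values: 1, 16 (2 points).
  x = 4: rhs = 7, matching y values: none (0 points).
  x = 5: rhs = 3, matching y values: none (0 points).
  x = 6: rhs = 12, matching y values: none (0 points).
  x = 7: rhs = 6, matching y values: none (0 points).
  x = 8: rhs = 8, matching y values: 5, 12 (2 points).
  x = 9: rhs = 7, matching y values: none (0 points).
  x = 10: rhs = 9, matching y values: 3, 14 (2 points).
  x = 11: rhs = 3, matching y values: none (0 points).
  x = 12: rhs = 12, matching y values: none (0 points).
  x = 13: rhs = 8, matching y values: 5, 12 (2 points).
  x = 14: rhs = 14, matching y values: none (0 points).
  x = 15: rhs = 2, matching y values: 6, 11 (2 points).
  x = 16: rhs = 12, matching y values: none (0 points).
Total affine count: 14.
Full point count |E(F_17)| = 14 + 1 = 15.
Hasse bound: |15 − (17+1)| = |-3| = 3 ≤ 2√17 ≈ 8.2462 ✓.


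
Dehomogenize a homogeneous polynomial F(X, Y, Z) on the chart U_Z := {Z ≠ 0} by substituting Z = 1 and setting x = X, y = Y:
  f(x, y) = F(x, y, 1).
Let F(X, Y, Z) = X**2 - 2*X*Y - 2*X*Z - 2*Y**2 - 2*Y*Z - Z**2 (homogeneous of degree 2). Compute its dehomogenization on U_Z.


f(x, y) = x**2 - 2*x*y - 2*x - 2*y**2 - 2*y - 1

On U_Z we set Z = 1. Each monomial c·X^i·Y^j·Z^k in F becomes c·x^i·y^j·1^k = c·x^i·y^j.
Substituting Z = 1: F(X, Y, 1) = x**2 - 2*x*y - 2*x - 2*y**2 - 2*y - 1.
Note: deg(f) ≤ deg(F) = 2; strict inequality happens when F is divisible by Z (lost terms).


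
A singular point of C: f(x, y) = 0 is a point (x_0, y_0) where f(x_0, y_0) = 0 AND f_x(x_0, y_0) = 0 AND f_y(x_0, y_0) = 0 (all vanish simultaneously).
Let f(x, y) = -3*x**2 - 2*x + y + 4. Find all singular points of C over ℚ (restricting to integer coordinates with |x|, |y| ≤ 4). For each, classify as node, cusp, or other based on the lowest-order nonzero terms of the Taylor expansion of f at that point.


No singular points in the scanned grid; C is smooth there.

Compute partial derivatives:
  f_x = -6*x - 2.
  f_y = 1.
f_y = 1 is a nonzero constant, so f_y never vanishes: no point (x, y) can satisfy f = f_x = f_y = 0. In particular no (x, y) ∈ {−4, ..., 4}² is singular; the curve is smooth.


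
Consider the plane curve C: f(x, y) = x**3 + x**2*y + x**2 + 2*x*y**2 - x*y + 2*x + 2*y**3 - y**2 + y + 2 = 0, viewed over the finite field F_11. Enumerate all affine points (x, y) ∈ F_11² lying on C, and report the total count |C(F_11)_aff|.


Affine F_11-points: {(1, 4), (1, 5), (1, 7), (3, 0), (4, 7), (6, 5), (8, 0), (8, 10), (9, 5), (9, 7), (10, 0)}; count = 11.

For each of the 121 pairs (x, y) ∈ F_11², evaluate f(x, y) mod 11. Record the zeros.
  x = 0: [0↦2, 1↦4, 2↦5, 3↦6, 4↦8, 5↦1, 6↦8, 7↦8, 8↦2, 9↦2, 10↦9]  zeros at y ∈ ∅
  x = 1: [0↦6, 1↦10, 2↦6, 3↦6, 4↦0, 5↦0, 6↦7, 7↦0, 8↦2, 9↦3, 10↦4]  zeros at y ∈ {4, 5, 7}
  x = 2: [0↦7, 1↦4, 2↦8, 3↦9, 4↦8, 5↦6, 6↦4, 7↦3, 8↦4, 9↦8, 10↦5]  zeros at y ∈ ∅
  x = 3: [0↦0, 1↦3, 2↦6, 3↦10, 4↦5, 5↦3, 6↦5, 7↦1, 8↦3, 9↦1, 10↦7]  zeros at y ∈ {0}
  x = 4: [0↦2, 1↦2, 2↦6, 3↦4, 4↦8, 5↦8, 6↦5, 7↦0, 8↦5, 9↦10, 10↦5]  zeros at y ∈ {7}
  x = 5: [0↦8, 1↦7, 2↦3, 3↦8, 4↦1, 5↦5, 6↦10, 7↦6, 8↦5, 9↦8, 10↦5]  zeros at y ∈ ∅
  x = 6: [0↦2, 1↦2, 2↦3, 3↦6, 4↦1, 5↦0, 6↦4, 7↦3, 8↦9, 9↦1, 10↦2]  zeros at y ∈ {5}
  x = 7: [0↦1, 1↦4, 2↦1, 3↦4, 4↦3, 5↦10, 6↦4, 7↦8, 8↦1, 9↦6, 10↦2]  zeros at y ∈ ∅
  x = 8: [0↦0, 1↦8, 2↦3, 3↦8, 4↦2, 5↦8, 6↦5, 7↦5, 8↦9, 9↦7, 10↦0]  zeros at y ∈ {0, 10}
  x = 9: [0↦5, 1↦9, 2↦4, 3↦2, 4↦4, 5↦0, 6↦2, 7↦0, 8↦6, 9↦10, 10↦2]  zeros at y ∈ {5, 7}
  x = 10: [0↦0, 1↦2, 2↦10, 3↦3, 4↦4, 5↦3, 6↦1, 7↦10, 8↦9, 9↦10, 10↦3]  zeros at y ∈ {0}
Collecting zeros: affine points = {(1, 4), (1, 5), (1, 7), (3, 0), (4, 7), (6, 5), (8, 0), (8, 10), (9, 5), (9, 7), (10, 0)}.
Total count |C(F_11)_aff| = 11.


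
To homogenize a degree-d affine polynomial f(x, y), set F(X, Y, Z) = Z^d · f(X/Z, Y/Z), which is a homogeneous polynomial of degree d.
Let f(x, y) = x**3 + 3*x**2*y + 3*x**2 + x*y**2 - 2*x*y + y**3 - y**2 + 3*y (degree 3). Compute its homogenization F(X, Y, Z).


F(X, Y, Z) = X**3 + 3*X**2*Y + 3*X**2*Z + X*Y**2 - 2*X*Y*Z + Y**3 - Y**2*Z + 3*Y*Z**2

deg(f) = 3.
Substitute x = X/Z, y = Y/Z into f, then multiply by Z^3.
  monomial 1·x^3·y^0 ↦ 1·X^3·Y^0·Z^0.
  monomial 3·x^2·y^1 ↦ 3·X^2·Y^1·Z^0.
  monomial 3·x^2·y^0 ↦ 3·X^2·Y^0·Z^1.
  monomial 1·x^1·y^2 ↦ 1·X^1·Y^2·Z^0.
  monomial -2·x^1·y^1 ↦ -2·X^1·Y^1·Z^1.
  monomial 1·x^0·y^3 ↦ 1·X^0·Y^3·Z^0.
  monomial -1·x^0·y^2 ↦ -1·X^0·Y^2·Z^1.
  monomial 3·x^0·y^1 ↦ 3·X^0·Y^1·Z^2.
Collecting: F(X, Y, Z) = X**3 + 3*X**2*Y + 3*X**2*Z + X*Y**2 - 2*X*Y*Z + Y**3 - Y**2*Z + 3*Y*Z**2.


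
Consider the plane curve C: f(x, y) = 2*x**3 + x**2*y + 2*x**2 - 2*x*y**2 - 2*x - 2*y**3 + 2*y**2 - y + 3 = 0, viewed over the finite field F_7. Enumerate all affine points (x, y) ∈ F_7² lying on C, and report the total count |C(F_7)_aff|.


Affine F_7-points: {(0, 2), (1, 3), (1, 5), (1, 6), (3, 4), (5, 4), (6, 1)}; count = 7.

For each of the 49 pairs (x, y) ∈ F_7², evaluate f(x, y) mod 7. Record the zeros.
  x = 0: [0↦3, 1↦2, 2↦0, 3↦6, 4↦1, 5↦1, 6↦1]  zeros at y ∈ {2}
  x = 1: [0↦5, 1↦3, 2↦3, 3↦0, 4↦3, 5↦0, 6↦0]  zeros at y ∈ {3, 5, 6}
  x = 2: [0↦2, 1↦1, 2↦5, 3↦2, 4↦1, 5↦4, 6↦6]  zeros at y ∈ ∅
  x = 3: [0↦6, 1↦1, 2↦4, 3↦3, 4↦0, 5↦4, 6↦3]  zeros at y ∈ {4}
  x = 4: [0↦1, 1↦1, 2↦5, 3↦1, 4↦5, 5↦5, 6↦3]  zeros at y ∈ ∅
  x = 5: [0↦6, 1↦6, 2↦6, 3↦1, 4↦0, 5↦5, 6↦4]  zeros at y ∈ {4}
  x = 6: [0↦5, 1↦0, 2↦5, 3↦1, 4↦4, 5↦2, 6↦4]  zeros at y ∈ {1}
Collecting zeros: affine points = {(0, 2), (1, 3), (1, 5), (1, 6), (3, 4), (5, 4), (6, 1)}.
Total count |C(F_7)_aff| = 7.


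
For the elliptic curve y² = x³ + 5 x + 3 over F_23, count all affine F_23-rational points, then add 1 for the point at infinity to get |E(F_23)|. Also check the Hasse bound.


Affine points = {(0, 7), (0, 16), (1, 3), (1, 20), (4, 8), (4, 15), (7, 6), (7, 17), (8, 7), (8, 16), (9, 8), (9, 15), (10, 8), (10, 15), (11, 3), (11, 20), (15, 7), (15, 16), (16, 4), (16, 19), (21, 10), (21, 13)}; affine count = 22; |E(F_23)| = 23.

Discriminant check: Δ ∝ 4a³ + 27b² = 4·5³ + 27·3² = 4·125 + 27·9 ≡ 7 (mod 23). Nonzero ⇒ E is nonsingular.
For each x ∈ F_23, compute rhs = x³ + 5·x + 3 mod 23, then count y ∈ F_23 with y² ≡ rhs.
  x = 0: rhs = 3, matching y values: 7, 16 (2 points).
  x = 1: rhs = 9, matching y values: 3, 20 (2 points).
  x = 2: rhs = 21, matching y values: none (0 points).
  x = 3: rhs = 22, matching y values: none (0 points).
  x = 4: rhs = 18, matching y values: 8, 15 (2 points).
  x = 5: rhs = 15, matching y values: none (0 points).
  x = 6: rhs = 19, matching y values: none (0 points).
  x = 7: rhs = 13, matching y values: 6, 17 (2 points).
  x = 8: rhs = 3, matching y values: 7, 16 (2 points).
  x = 9: rhs = 18, matching y values: 8, 15 (2 points).
  x = 10: rhs = 18, matching y values: 8, 15 (2 points).
  x = 11: rhs = 9, matching y values: 3, 20 (2 points).
  x = 12: rhs = 20, matching y values: none (0 points).
  x = 13: rhs = 11, matching y values: none (0 points).
  x = 14: rhs = 11, matching y values: none (0 points).
  x = 15: rhs = 3, matching y values: 7, 16 (2 points).
  x = 16: rhs = 16, matching y values: 4, 19 (2 points).
  x = 17: rhs = 10, matching y values: none (0 points).
  x = 18: rhs = 14, matching y values: none (0 points).
  x = 19: rhs = 11, matching y values: none (0 points).
  x = 20: rhs = 7, matching y values: none (0 points).
  x = 21: rhs = 8, matching y values: 10, 13 (2 points).
  x = 22: rhs = 20, matching y values: none (0 points).
Total affine count: 22.
Full point count |E(F_23)| = 22 + 1 = 23.
Hasse bound: |23 − (23+1)| = |-1| = 1 ≤ 2√23 ≈ 9.5917 ✓.


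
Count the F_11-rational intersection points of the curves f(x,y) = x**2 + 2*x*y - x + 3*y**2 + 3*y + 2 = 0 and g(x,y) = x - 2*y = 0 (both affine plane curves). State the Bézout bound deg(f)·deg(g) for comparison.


Common zeros: {(7, 9)}; count = 1; Bézout bound = 2.

deg(f) = 2, deg(g) = 1, so Bézout bound = 2.
Scan x ∈ F_11. For each x, list the y ∈ F_11 with f(x, y) ≡ 0 and those with g(x, y) ≡ 0 (mod 11); the common zeros in that column are the intersection.
  x = 0: f ≡ 0 at y ∈ ∅; g ≡ 0 at y ∈ {0}; common: ∅.
  x = 1: f ≡ 0 at y ∈ {3, 10}; g ≡ 0 at y ∈ {6}; common: ∅.
  x = 2: f ≡ 0 at y ∈ {6, 10}; g ≡ 0 at y ∈ {1}; common: ∅.
  x = 3: f ≡ 0 at y ∈ ∅; g ≡ 0 at y ∈ {7}; common: ∅.
  x = 4: f ≡ 0 at y ∈ ∅; g ≡ 0 at y ∈ {2}; common: ∅.
  x = 5: f ≡ 0 at y ∈ {0, 3}; g ≡ 0 at y ∈ {8}; common: ∅.
  x = 6: f ≡ 0 at y ∈ ∅; g ≡ 0 at y ∈ {3}; common: ∅.
  x = 7: f ≡ 0 at y ∈ {0, 9}; g ≡ 0 at y ∈ {9}; common: {9}.
  x = 8: f ≡ 0 at y ∈ ∅; g ≡ 0 at y ∈ {4}; common: ∅.
  x = 9: f ≡ 0 at y ∈ {6, 9}; g ≡ 0 at y ∈ {10}; common: ∅.
  x = 10: f ≡ 0 at y ∈ ∅; g ≡ 0 at y ∈ {5}; common: ∅.
Collecting: common zeros = {(7, 9)}, so the count is 1.
Comparison with the Bézout bound: 1 ≤ 2 = deg(f)·deg(g), as expected for curves with no common component (the affine F_11-count falls short of the bound because intersections may lie at infinity, over extension fields, or carry multiplicity).


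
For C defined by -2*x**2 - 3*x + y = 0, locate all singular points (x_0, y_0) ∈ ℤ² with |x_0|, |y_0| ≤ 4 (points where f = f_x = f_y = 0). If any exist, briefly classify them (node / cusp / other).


No singular points in the scanned grid; C is smooth there.

Compute partial derivatives:
  f_x = -4*x - 3.
  f_y = 1.
f_y = 1 is a nonzero constant, so f_y never vanishes: no point (x, y) can satisfy f = f_x = f_y = 0. In particular no (x, y) ∈ {−4, ..., 4}² is singular; the curve is smooth.


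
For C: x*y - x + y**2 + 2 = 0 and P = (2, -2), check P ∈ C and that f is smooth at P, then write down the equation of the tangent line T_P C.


Tangent line at P: -3*x - 2*y + 2 = 0.

Step 1: f(2, -2) = 0, so P lies on C.
Step 2: partial derivatives
  f_x(x, y) = y - 1, f_y(x, y) = x + 2*y.
  f_x(P) = -3, f_y(P) = -2 (gradient nonzero, so P is smooth).
Step 3: tangent line at P: -3·(x − 2) + -2·(y − -2) = 0.
Expanding: -3*x - 2*y + 2 = 0.


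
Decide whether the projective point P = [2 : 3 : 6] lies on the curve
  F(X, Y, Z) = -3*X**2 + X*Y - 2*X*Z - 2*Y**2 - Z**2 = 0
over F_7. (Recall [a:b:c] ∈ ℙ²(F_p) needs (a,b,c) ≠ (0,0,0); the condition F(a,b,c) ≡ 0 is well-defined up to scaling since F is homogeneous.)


F(2,3,6) ≡ 0 (mod 7); P is on the curve.

Evaluate F(2, 3, 6) term-by-term (mod 7).
  -3*X**2 ↦ -3·4·1·1 = -12
  X*Y ↦ 1·2·3·1 = 6
  -2*X*Z ↦ -2·2·1·6 = -24
  -2*Y**2 ↦ -2·1·9·1 = -18
  -Z**2 ↦ -1·1·1·36 = -36
Sum: F(2, 3, 6) = (-12) + (6) + (-24) + (-18) + (-36) = -84.
Reducing mod 7: -84 ≡ 0 (mod 7).
Since F(a, b, c) ≡ 0 (mod 7), P lies on the curve.


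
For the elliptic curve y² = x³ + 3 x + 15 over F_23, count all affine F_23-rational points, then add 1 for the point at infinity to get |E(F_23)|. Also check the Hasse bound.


Affine points = {(2, 11), (2, 12), (9, 9), (9, 14), (12, 10), (12, 13), (14, 8), (14, 15), (15, 10), (15, 13), (18, 6), (18, 17), (19, 10), (19, 13), (20, 5), (20, 18), (21, 1), (21, 22)}; affine count = 18; |E(F_23)| = 19.

Discriminant check: Δ ∝ 4a³ + 27b² = 4·3³ + 27·15² = 4·27 + 27·225 ≡ 19 (mod 23). Nonzero ⇒ E is nonsingular.
For each x ∈ F_23, compute rhs = x³ + 3·x + 15 mod 23, then count y ∈ F_23 with y² ≡ rhs.
  x = 0: rhs = 15, matching y values: none (0 points).
  x = 1: rhs = 19, matching y values: none (0 points).
  x = 2: rhs = 6, matching y values: 11, 12 (2 points).
  x = 3: rhs = 5, matching y values: none (0 points).
  x = 4: rhs = 22, matching y values: none (0 points).
  x = 5: rhs = 17, matching y values: none (0 points).
  x = 6: rhs = 19, matching y values: none (0 points).
  x = 7: rhs = 11, matching y values: none (0 points).
  x = 8: rhs = 22, matching y values: none (0 points).
  x = 9: rhs = 12, matching y values: 9, 14 (2 points).
  x = 10: rhs = 10, matching y values: none (0 points).
  x = 11: rhs = 22, matching y values: none (0 points).
  x = 12: rhs = 8, matching y values: 10, 13 (2 points).
  x = 13: rhs = 20, matching y values: none (0 points).
  x = 14: rhs = 18, matching y values: 8, 15 (2 points).
  x = 15: rhs = 8, matching y values: 10, 13 (2 points).
  x = 16: rhs = 19, matching y values: none (0 points).
  x = 17: rhs = 11, matching y values: none (0 points).
  x = 18: rhs = 13, matching y values: 6, 17 (2 points).
  x = 19: rhs = 8, matching y values: 10, 13 (2 points).
  x = 20: rhs = 2, matching y values: 5, 18 (2 points).
  x = 21: rhs = 1, matching y values: 1, 22 (2 points).
  x = 22: rhs = 11, matching y values: none (0 points).
Total affine count: 18.
Full point count |E(F_23)| = 18 + 1 = 19.
Hasse bound: |19 − (23+1)| = |-5| = 5 ≤ 2√23 ≈ 9.5917 ✓.


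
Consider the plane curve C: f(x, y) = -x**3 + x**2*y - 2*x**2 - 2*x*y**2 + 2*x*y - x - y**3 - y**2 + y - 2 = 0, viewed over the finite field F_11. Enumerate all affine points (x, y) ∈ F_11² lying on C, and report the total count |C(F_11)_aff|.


Affine F_11-points: {(0, 9), (2, 10), (4, 8), (7, 10), (9, 0), (10, 10)}; count = 6.

For each of the 121 pairs (x, y) ∈ F_11², evaluate f(x, y) mod 11. Record the zeros.
  x = 0: [0↦9, 1↦8, 2↦10, 3↦9, 4↦10, 5↦7, 6↦5, 7↦9, 8↦2, 9↦0, 10↦8]  zeros at y ∈ {9}
  x = 1: [0↦5, 1↦5, 2↦4, 3↦7, 4↦8, 5↦1, 6↦2, 7↦5, 8↦4, 9↦4, 10↦10]  zeros at y ∈ ∅
  x = 2: [0↦2, 1↦5, 2↦3, 3↦1, 4↦4, 5↦6, 6↦1, 7↦5, 8↦1, 9↦5, 10↦0]  zeros at y ∈ {10}
  x = 3: [0↦5, 1↦2, 2↦1, 3↦7, 4↦3, 5↦5, 6↦7, 7↦3, 8↦9, 9↦8, 10↦5]  zeros at y ∈ ∅
  x = 4: [0↦8, 1↦1, 2↦3, 3↦8, 4↦10, 5↦3, 6↦3, 7↦4, 8↦0, 9↦7, 10↦8]  zeros at y ∈ {8}
  x = 5: [0↦5, 1↦7, 2↦3, 3↦9, 4↦8, 5↦5, 6↦5, 7↦2, 8↦1, 9↦7, 10↦3]  zeros at y ∈ ∅
  x = 6: [0↦1, 1↦3, 2↦6, 3↦4, 4↦2, 5↦5, 6↦7, 7↦2, 8↦6, 9↦2, 10↦6]  zeros at y ∈ ∅
  x = 7: [0↦1, 1↦5, 2↦6, 3↦9, 4↦8, 5↦8, 6↦3, 7↦9, 8↦9, 9↦8, 10↦0]  zeros at y ∈ {10}
  x = 8: [0↦10, 1↦7, 2↦8, 3↦7, 4↦9, 5↦8, 6↦9, 7↦6, 8↦4, 9↦8, 10↦1]  zeros at y ∈ ∅
  x = 9: [0↦0, 1↦3, 2↦6, 3↦3, 4↦10, 5↦10, 6↦8, 7↦9, 8↦7, 9↦7, 10↦3]  zeros at y ∈ {0}
  x = 10: [0↦9, 1↦9, 2↦5, 3↦2, 4↦5, 5↦8, 6↦5, 7↦1, 8↦1, 9↦10, 10↦0]  zeros at y ∈ {10}
Collecting zeros: affine points = {(0, 9), (2, 10), (4, 8), (7, 10), (9, 0), (10, 10)}.
Total count |C(F_11)_aff| = 6.


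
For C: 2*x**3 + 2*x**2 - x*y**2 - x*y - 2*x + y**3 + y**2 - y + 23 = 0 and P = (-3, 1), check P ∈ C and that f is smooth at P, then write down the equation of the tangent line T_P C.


Tangent line at P: 38*x + 13*y + 101 = 0.

Step 1: f(-3, 1) = 0, so P lies on C.
Step 2: partial derivatives
  f_x(x, y) = 6*x**2 + 4*x - y**2 - y - 2, f_y(x, y) = -2*x*y - x + 3*y**2 + 2*y - 1.
  f_x(P) = 38, f_y(P) = 13 (gradient nonzero, so P is smooth).
Step 3: tangent line at P: 38·(x − -3) + 13·(y − 1) = 0.
Expanding: 38*x + 13*y + 101 = 0.


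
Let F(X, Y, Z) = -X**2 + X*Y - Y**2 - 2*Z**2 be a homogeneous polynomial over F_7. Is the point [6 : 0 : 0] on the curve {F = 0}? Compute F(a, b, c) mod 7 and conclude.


F(6,0,0) ≡ 6 (mod 7); P is NOT on the curve.

Evaluate F(6, 0, 0) term-by-term (mod 7).
  -X**2 ↦ -1·36·1·1 = -36
  X*Y ↦ 1·6·0·1 = 0
  -Y**2 ↦ -1·1·0·1 = 0
  -2*Z**2 ↦ -2·1·1·0 = 0
Sum: F(6, 0, 0) = (-36) + (0) + (0) + (0) = -36.
Reducing mod 7: -36 ≡ 6 (mod 7).
Since F(a, b, c) ≡ 6 ≠ 0 (mod 7), P does NOT lie on the curve.


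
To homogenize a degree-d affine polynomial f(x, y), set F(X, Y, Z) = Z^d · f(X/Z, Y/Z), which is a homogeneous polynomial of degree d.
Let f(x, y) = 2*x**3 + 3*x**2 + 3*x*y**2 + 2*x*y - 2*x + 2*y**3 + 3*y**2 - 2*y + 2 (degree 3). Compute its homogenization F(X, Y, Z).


F(X, Y, Z) = 2*X**3 + 3*X**2*Z + 3*X*Y**2 + 2*X*Y*Z - 2*X*Z**2 + 2*Y**3 + 3*Y**2*Z - 2*Y*Z**2 + 2*Z**3

deg(f) = 3.
Substitute x = X/Z, y = Y/Z into f, then multiply by Z^3.
  monomial 2·x^3·y^0 ↦ 2·X^3·Y^0·Z^0.
  monomial 3·x^2·y^0 ↦ 3·X^2·Y^0·Z^1.
  monomial 3·x^1·y^2 ↦ 3·X^1·Y^2·Z^0.
  monomial 2·x^1·y^1 ↦ 2·X^1·Y^1·Z^1.
  monomial -2·x^1·y^0 ↦ -2·X^1·Y^0·Z^2.
  monomial 2·x^0·y^3 ↦ 2·X^0·Y^3·Z^0.
  monomial 3·x^0·y^2 ↦ 3·X^0·Y^2·Z^1.
  monomial -2·x^0·y^1 ↦ -2·X^0·Y^1·Z^2.
  monomial 2·x^0·y^0 ↦ 2·X^0·Y^0·Z^3.
Collecting: F(X, Y, Z) = 2*X**3 + 3*X**2*Z + 3*X*Y**2 + 2*X*Y*Z - 2*X*Z**2 + 2*Y**3 + 3*Y**2*Z - 2*Y*Z**2 + 2*Z**3.


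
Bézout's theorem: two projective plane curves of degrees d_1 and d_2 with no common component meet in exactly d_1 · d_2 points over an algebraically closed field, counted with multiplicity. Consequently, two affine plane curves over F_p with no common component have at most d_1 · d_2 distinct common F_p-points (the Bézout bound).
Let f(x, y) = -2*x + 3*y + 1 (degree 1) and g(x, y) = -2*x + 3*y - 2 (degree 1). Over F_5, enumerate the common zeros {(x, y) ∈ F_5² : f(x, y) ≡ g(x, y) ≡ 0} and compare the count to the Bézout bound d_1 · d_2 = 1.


Common zeros: ∅; count = 0; Bézout bound = 1.

deg(f) = 1, deg(g) = 1, so Bézout bound = 1.
Scan x ∈ F_5. For each x, list the y ∈ F_5 with f(x, y) ≡ 0 and those with g(x, y) ≡ 0 (mod 5); the common zeros in that column are the intersection.
  x = 0: f ≡ 0 at y ∈ {3}; g ≡ 0 at y ∈ {4}; common: ∅.
  x = 1: f ≡ 0 at y ∈ {2}; g ≡ 0 at y ∈ {3}; common: ∅.
  x = 2: f ≡ 0 at y ∈ {1}; g ≡ 0 at y ∈ {2}; common: ∅.
  x = 3: f ≡ 0 at y ∈ {0}; g ≡ 0 at y ∈ {1}; common: ∅.
  x = 4: f ≡ 0 at y ∈ {4}; g ≡ 0 at y ∈ {0}; common: ∅.
Collecting: common zeros = ∅, so the count is 0.
Comparison with the Bézout bound: 0 ≤ 1 = deg(f)·deg(g), as expected for curves with no common component (the affine F_5-count falls short of the bound because intersections may lie at infinity, over extension fields, or carry multiplicity).


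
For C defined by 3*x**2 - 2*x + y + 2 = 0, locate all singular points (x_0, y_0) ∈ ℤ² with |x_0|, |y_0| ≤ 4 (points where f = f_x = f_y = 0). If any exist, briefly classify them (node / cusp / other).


No singular points in the scanned grid; C is smooth there.

Compute partial derivatives:
  f_x = 6*x - 2.
  f_y = 1.
f_y = 1 is a nonzero constant, so f_y never vanishes: no point (x, y) can satisfy f = f_x = f_y = 0. In particular no (x, y) ∈ {−4, ..., 4}² is singular; the curve is smooth.


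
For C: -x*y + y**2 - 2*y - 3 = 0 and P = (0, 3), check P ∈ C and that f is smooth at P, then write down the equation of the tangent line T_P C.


Tangent line at P: -3*x + 4*y - 12 = 0.

Step 1: f(0, 3) = 0, so P lies on C.
Step 2: partial derivatives
  f_x(x, y) = -y, f_y(x, y) = -x + 2*y - 2.
  f_x(P) = -3, f_y(P) = 4 (gradient nonzero, so P is smooth).
Step 3: tangent line at P: -3·(x − 0) + 4·(y − 3) = 0.
Expanding: -3*x + 4*y - 12 = 0.


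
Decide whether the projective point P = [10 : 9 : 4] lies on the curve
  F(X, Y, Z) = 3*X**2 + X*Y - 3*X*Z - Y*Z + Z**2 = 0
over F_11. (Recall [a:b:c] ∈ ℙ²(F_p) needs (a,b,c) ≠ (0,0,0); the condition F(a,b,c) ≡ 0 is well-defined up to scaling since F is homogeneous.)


F(10,9,4) ≡ 8 (mod 11); P is NOT on the curve.

Evaluate F(10, 9, 4) term-by-term (mod 11).
  3*X**2 ↦ 3·100·1·1 = 300
  X*Y ↦ 1·10·9·1 = 90
  -3*X*Z ↦ -3·10·1·4 = -120
  -Y*Z ↦ -1·1·9·4 = -36
  Z**2 ↦ 1·1·1·16 = 16
Sum: F(10, 9, 4) = (300) + (90) + (-120) + (-36) + (16) = 250.
Reducing mod 11: 250 ≡ 8 (mod 11).
Since F(a, b, c) ≡ 8 ≠ 0 (mod 11), P does NOT lie on the curve.


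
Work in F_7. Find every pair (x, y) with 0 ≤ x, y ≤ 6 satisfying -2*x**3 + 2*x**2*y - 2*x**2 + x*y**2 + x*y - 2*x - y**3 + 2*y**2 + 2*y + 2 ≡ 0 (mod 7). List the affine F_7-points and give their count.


Affine F_7-points: {(0, 5), (1, 4), (3, 1), (4, 5), (5, 0), (5, 1), (5, 6), (6, 1)}; count = 8.

For each of the 49 pairs (x, y) ∈ F_7², evaluate f(x, y) mod 7. Record the zeros.
  x = 0: [0↦2, 1↦5, 2↦6, 3↦6, 4↦6, 5↦0, 6↦3]  zeros at y ∈ {5}
  x = 1: [0↦3, 1↦3, 2↦3, 3↦4, 4↦0, 5↦6, 6↦2]  zeros at y ∈ {4}
  x = 2: [0↦2, 1↦3, 2↦6, 3↦5, 4↦1, 5↦2, 6↦2]  zeros at y ∈ ∅
  x = 3: [0↦1, 1↦0, 2↦3, 3↦4, 4↦4, 5↦4, 6↦5]  zeros at y ∈ {1}
  x = 4: [0↦2, 1↦3, 2↦3, 3↦3, 4↦4, 5↦0, 6↦6]  zeros at y ∈ {5}
  x = 5: [0↦0, 1↦0, 2↦1, 3↦4, 4↦3, 5↦6, 6↦0]  zeros at y ∈ {0, 1, 6}
  x = 6: [0↦4, 1↦0, 2↦6, 3↦2, 4↦3, 5↦3, 6↦3]  zeros at y ∈ {1}
Collecting zeros: affine points = {(0, 5), (1, 4), (3, 1), (4, 5), (5, 0), (5, 1), (5, 6), (6, 1)}.
Total count |C(F_7)_aff| = 8.


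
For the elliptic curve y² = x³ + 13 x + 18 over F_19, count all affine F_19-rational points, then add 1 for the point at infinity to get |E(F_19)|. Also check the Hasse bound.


Affine points = {(4, 1), (4, 18), (8, 8), (8, 11), (9, 3), (9, 16), (13, 3), (13, 16), (15, 4), (15, 15), (16, 3), (16, 16), (18, 2), (18, 17)}; affine count = 14; |E(F_19)| = 15.

Discriminant check: Δ ∝ 4a³ + 27b² = 4·13³ + 27·18² = 4·2197 + 27·324 ≡ 18 (mod 19). Nonzero ⇒ E is nonsingular.
For each x ∈ F_19, compute rhs = x³ + 13·x + 18 mod 19, then count y ∈ F_19 with y² ≡ rhs.
  x = 0: rhs = 18, matching y values: none (0 points).
  x = 1: rhs = 13, matching y values: none (0 points).
  x = 2: rhs = 14, matching y values: none (0 points).
  x = 3: rhs = 8, matching y values: none (0 points).
  x = 4: rhs = 1, matching y values: 1, 18 (2 points).
  x = 5: rhs = 18, matching y values: none (0 points).
  x = 6: rhs = 8, matching y values: none (0 points).
  x = 7: rhs = 15, matching y values: none (0 points).
  x = 8: rhs = 7, matching y values: 8, 11 (2 points).
  x = 9: rhs = 9, matching y values: 3, 16 (2 points).
  x = 10: rhs = 8, matching y values: none (0 points).
  x = 11: rhs = 10, matching y values: none (0 points).
  x = 12: rhs = 2, matching y values: none (0 points).
  x = 13: rhs = 9, matching y values: 3, 16 (2 points).
  x = 14: rhs = 18, matching y values: none (0 points).
  x = 15: rhs = 16, matching y values: 4, 15 (2 points).
  x = 16: rhs = 9, matching y values: 3, 16 (2 points).
  x = 17: rhs = 3, matching y values: none (0 points).
  x = 18: rhs = 4, matching y values: 2, 17 (2 points).
Total affine count: 14.
Full point count |E(F_19)| = 14 + 1 = 15.
Hasse bound: |15 − (19+1)| = |-5| = 5 ≤ 2√19 ≈ 8.7178 ✓.


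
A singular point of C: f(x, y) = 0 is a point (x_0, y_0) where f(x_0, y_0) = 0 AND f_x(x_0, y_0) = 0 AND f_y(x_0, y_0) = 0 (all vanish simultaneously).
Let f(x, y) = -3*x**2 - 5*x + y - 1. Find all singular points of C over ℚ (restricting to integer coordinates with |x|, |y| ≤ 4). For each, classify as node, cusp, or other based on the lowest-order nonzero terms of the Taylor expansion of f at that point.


No singular points in the scanned grid; C is smooth there.

Compute partial derivatives:
  f_x = -6*x - 5.
  f_y = 1.
f_y = 1 is a nonzero constant, so f_y never vanishes: no point (x, y) can satisfy f = f_x = f_y = 0. In particular no (x, y) ∈ {−4, ..., 4}² is singular; the curve is smooth.


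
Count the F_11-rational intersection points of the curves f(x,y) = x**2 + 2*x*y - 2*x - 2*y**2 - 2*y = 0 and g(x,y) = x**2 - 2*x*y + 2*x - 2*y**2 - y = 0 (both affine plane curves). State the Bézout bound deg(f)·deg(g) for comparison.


Common zeros: {(0, 0), (4, 4), (9, 7)}; count = 3; Bézout bound = 4.

deg(f) = 2, deg(g) = 2, so Bézout bound = 4.
Scan x ∈ F_11. For each x, list the y ∈ F_11 with f(x, y) ≡ 0 and those with g(x, y) ≡ 0 (mod 11); the common zeros in that column are the intersection.
  x = 0: f ≡ 0 at y ∈ {0, 10}; g ≡ 0 at y ∈ {0, 5}; common: {0}.
  x = 1: f ≡ 0 at y ∈ {4, 7}; g ≡ 0 at y ∈ {2}; common: ∅.
  x = 2: f ≡ 0 at y ∈ {0, 1}; g ≡ 0 at y ∈ {4, 10}; common: ∅.
  x = 3: f ≡ 0 at y ∈ ∅; g ≡ 0 at y ∈ {6, 7}; common: ∅.
  x = 4: f ≡ 0 at y ∈ {4, 10}; g ≡ 0 at y ∈ {4, 8}; common: {4}.
  x = 5: f ≡ 0 at y ∈ ∅; g ≡ 0 at y ∈ {1, 10}; common: ∅.
  x = 6: f ≡ 0 at y ∈ ∅; g ≡ 0 at y ∈ {1, 9}; common: ∅.
  x = 7: f ≡ 0 at y ∈ ∅; g ≡ 0 at y ∈ {3, 6}; common: ∅.
  x = 8: f ≡ 0 at y ∈ ∅; g ≡ 0 at y ∈ {3, 5}; common: ∅.
  x = 9: f ≡ 0 at y ∈ {1, 7}; g ≡ 0 at y ∈ {0, 7}; common: {7}.
  x = 10: f ≡ 0 at y ∈ ∅; g ≡ 0 at y ∈ {8, 9}; common: ∅.
Collecting: common zeros = {(0, 0), (4, 4), (9, 7)}, so the count is 3.
Comparison with the Bézout bound: 3 ≤ 4 = deg(f)·deg(g), as expected for curves with no common component (the affine F_11-count falls short of the bound because intersections may lie at infinity, over extension fields, or carry multiplicity).


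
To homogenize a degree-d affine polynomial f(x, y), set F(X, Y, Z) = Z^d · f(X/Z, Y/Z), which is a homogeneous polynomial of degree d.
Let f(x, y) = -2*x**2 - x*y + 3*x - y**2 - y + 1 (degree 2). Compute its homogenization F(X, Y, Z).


F(X, Y, Z) = -2*X**2 - X*Y + 3*X*Z - Y**2 - Y*Z + Z**2

deg(f) = 2.
Substitute x = X/Z, y = Y/Z into f, then multiply by Z^2.
  monomial -2·x^2·y^0 ↦ -2·X^2·Y^0·Z^0.
  monomial -1·x^1·y^1 ↦ -1·X^1·Y^1·Z^0.
  monomial 3·x^1·y^0 ↦ 3·X^1·Y^0·Z^1.
  monomial -1·x^0·y^2 ↦ -1·X^0·Y^2·Z^0.
  monomial -1·x^0·y^1 ↦ -1·X^0·Y^1·Z^1.
  monomial 1·x^0·y^0 ↦ 1·X^0·Y^0·Z^2.
Collecting: F(X, Y, Z) = -2*X**2 - X*Y + 3*X*Z - Y**2 - Y*Z + Z**2.


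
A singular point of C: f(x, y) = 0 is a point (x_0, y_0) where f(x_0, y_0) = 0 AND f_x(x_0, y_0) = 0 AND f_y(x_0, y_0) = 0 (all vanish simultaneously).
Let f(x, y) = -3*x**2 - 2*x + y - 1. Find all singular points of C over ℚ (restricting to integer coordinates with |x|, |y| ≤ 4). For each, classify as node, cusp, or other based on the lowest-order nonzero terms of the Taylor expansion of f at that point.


No singular points in the scanned grid; C is smooth there.

Compute partial derivatives:
  f_x = -6*x - 2.
  f_y = 1.
f_y = 1 is a nonzero constant, so f_y never vanishes: no point (x, y) can satisfy f = f_x = f_y = 0. In particular no (x, y) ∈ {−4, ..., 4}² is singular; the curve is smooth.


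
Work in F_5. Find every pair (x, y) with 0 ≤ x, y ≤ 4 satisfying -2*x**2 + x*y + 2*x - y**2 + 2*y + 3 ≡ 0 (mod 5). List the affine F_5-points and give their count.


Affine F_5-points: {(0, 3), (0, 4), (1, 1), (1, 2), (3, 1), (3, 4)}; count = 6.

For each of the 25 pairs (x, y) ∈ F_5², evaluate f(x, y) mod 5. Record the zeros.
  x = 0: [0↦3, 1↦4, 2↦3, 3↦0, 4↦0]  zeros at y ∈ {3, 4}
  x = 1: [0↦3, 1↦0, 2↦0, 3↦3, 4↦4]  zeros at y ∈ {1, 2}
  x = 2: [0↦4, 1↦2, 2↦3, 3↦2, 4↦4]  zeros at y ∈ ∅
  x = 3: [0↦1, 1↦0, 2↦2, 3↦2, 4↦0]  zeros at y ∈ {1, 4}
  x = 4: [0↦4, 1↦4, 2↦2, 3↦3, 4↦2]  zeros at y ∈ ∅
Collecting zeros: affine points = {(0, 3), (0, 4), (1, 1), (1, 2), (3, 1), (3, 4)}.
Total count |C(F_5)_aff| = 6.


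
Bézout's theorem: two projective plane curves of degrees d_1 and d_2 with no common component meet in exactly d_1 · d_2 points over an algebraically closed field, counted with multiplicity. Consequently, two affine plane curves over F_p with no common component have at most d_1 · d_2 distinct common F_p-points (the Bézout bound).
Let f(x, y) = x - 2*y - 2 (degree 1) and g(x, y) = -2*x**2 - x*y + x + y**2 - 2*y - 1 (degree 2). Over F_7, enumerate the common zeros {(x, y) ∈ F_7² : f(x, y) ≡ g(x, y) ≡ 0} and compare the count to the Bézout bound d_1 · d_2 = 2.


Common zeros: {(2, 0), (5, 5)}; count = 2; Bézout bound = 2.

deg(f) = 1, deg(g) = 2, so Bézout bound = 2.
Scan x ∈ F_7. For each x, list the y ∈ F_7 with f(x, y) ≡ 0 and those with g(x, y) ≡ 0 (mod 7); the common zeros in that column are the intersection.
  x = 0: f ≡ 0 at y ∈ {6}; g ≡ 0 at y ∈ {4, 5}; common: ∅.
  x = 1: f ≡ 0 at y ∈ {3}; g ≡ 0 at y ∈ ∅; common: ∅.
  x = 2: f ≡ 0 at y ∈ {0}; g ≡ 0 at y ∈ {0, 4}; common: {0}.
  x = 3: f ≡ 0 at y ∈ {4}; g ≡ 0 at y ∈ ∅; common: ∅.
  x = 4: f ≡ 0 at y ∈ {1}; g ≡ 0 at y ∈ ∅; common: ∅.
  x = 5: f ≡ 0 at y ∈ {5}; g ≡ 0 at y ∈ {2, 5}; common: {5}.
  x = 6: f ≡ 0 at y ∈ {2}; g ≡ 0 at y ∈ ∅; common: ∅.
Collecting: common zeros = {(2, 0), (5, 5)}, so the count is 2.
Comparison with the Bézout bound: 2 ≤ 2 = deg(f)·deg(g), as expected for curves with no common component (the bound is attained).


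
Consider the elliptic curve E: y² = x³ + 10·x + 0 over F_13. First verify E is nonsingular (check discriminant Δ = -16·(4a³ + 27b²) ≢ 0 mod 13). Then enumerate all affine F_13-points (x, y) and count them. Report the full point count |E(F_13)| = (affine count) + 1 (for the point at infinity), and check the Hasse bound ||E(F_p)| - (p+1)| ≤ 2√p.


Affine points = {(0, 0), (4, 0), (6, 4), (6, 9), (7, 6), (7, 7), (9, 0)}; affine count = 7; |E(F_13)| = 8.

Discriminant check: Δ ∝ 4a³ + 27b² = 4·10³ + 27·0² = 4·1000 + 27·0 ≡ 9 (mod 13). Nonzero ⇒ E is nonsingular.
For each x ∈ F_13, compute rhs = x³ + 10·x + 0 mod 13, then count y ∈ F_13 with y² ≡ rhs.
  x = 0: rhs = 0, matching y values: 0 (1 points).
  x = 1: rhs = 11, matching y values: none (0 points).
  x = 2: rhs = 2, matching y values: none (0 points).
  x = 3: rhs = 5, matching y values: none (0 points).
  x = 4: rhs = 0, matching y values: 0 (1 points).
  x = 5: rhs = 6, matching y values: none (0 points).
  x = 6: rhs = 3, matching y values: 4, 9 (2 points).
  x = 7: rhs = 10, matching y values: 6, 7 (2 points).
  x = 8: rhs = 7, matching y values: none (0 points).
  x = 9: rhs = 0, matching y values: 0 (1 points).
  x = 10: rhs = 8, matching y values: none (0 points).
  x = 11: rhs = 11, matching y values: none (0 points).
  x = 12: rhs = 2, matching y values: none (0 points).
Total affine count: 7.
Full point count |E(F_13)| = 7 + 1 = 8.
Hasse bound: |8 − (13+1)| = |-6| = 6 ≤ 2√13 ≈ 7.2111 ✓.
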